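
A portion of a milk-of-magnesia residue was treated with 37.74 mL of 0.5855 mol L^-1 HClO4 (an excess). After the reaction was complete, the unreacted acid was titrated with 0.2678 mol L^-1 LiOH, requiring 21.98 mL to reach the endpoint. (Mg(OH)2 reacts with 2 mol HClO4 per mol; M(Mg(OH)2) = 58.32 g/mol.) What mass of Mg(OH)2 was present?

Total n(HClO4) added = 0.5855 x 0.03774 = 0.02210 mol.
n(LiOH) used = 0.2678 x 0.02198 = 0.005886 mol, which equals the excess n(HClO4).
So n(HClO4) consumed by the sample = 0.02210 - 0.005886 = 0.01621 mol.
n(Mg(OH)2) = 0.01621 / 2 = 0.008105 mol.
mass = 0.008105 mol x 58.32 g/mol = 0.473 g.

0.473 g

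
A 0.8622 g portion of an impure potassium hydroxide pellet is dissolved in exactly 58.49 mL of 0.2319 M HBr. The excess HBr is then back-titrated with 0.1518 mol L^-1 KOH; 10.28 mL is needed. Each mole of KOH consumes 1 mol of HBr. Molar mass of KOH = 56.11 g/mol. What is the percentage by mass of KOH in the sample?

Total n(HBr) added = 0.2319 x 0.05849 = 0.01356 mol.
n(KOH) used = 0.1518 x 0.01028 = 0.001561 mol, which equals the excess n(HBr).
So n(HBr) consumed by the sample = 0.01356 - 0.001561 = 0.01200 mol.
n(KOH) = 0.01200 / 1 = 0.01200 mol.
mass KOH = 0.01200 x 56.11 = 0.6735 g, so %KOH = 0.6735/0.8622 x 100 = 78.1%.

78.1%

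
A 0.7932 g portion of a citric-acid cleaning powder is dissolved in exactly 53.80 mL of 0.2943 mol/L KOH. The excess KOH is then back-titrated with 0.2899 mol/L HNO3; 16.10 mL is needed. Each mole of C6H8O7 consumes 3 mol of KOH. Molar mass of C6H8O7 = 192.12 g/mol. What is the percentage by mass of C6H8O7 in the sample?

90.1%

Total n(KOH) added = 0.2943 x 0.05380 = 0.01583 mol.
n(HNO3) used = 0.2899 x 0.01610 = 0.004667 mol, which equals the excess n(KOH).
So n(KOH) consumed by the sample = 0.01583 - 0.004667 = 0.01117 mol.
n(C6H8O7) = 0.01117 / 3 = 0.003722 mol.
mass C6H8O7 = 0.003722 x 192.12 = 0.7151 g, so %C6H8O7 = 0.7151/0.7932 x 100 = 90.1%.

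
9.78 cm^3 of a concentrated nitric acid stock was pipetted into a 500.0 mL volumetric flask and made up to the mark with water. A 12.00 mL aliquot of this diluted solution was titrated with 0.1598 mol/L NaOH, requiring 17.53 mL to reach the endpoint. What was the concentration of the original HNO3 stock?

11.9 M

n(NaOH) = 0.1598 x 0.01753 = 0.002801 mol.
n(HNO3) in the aliquot = 0.002801 mol.
[diluted HNO3] = 0.002801 / 0.01200 = 0.2334 M.
Dilution factor = 500.0/9.780 = 51.12, so [stock] = 0.2334 x 51.12 = 11.9 M.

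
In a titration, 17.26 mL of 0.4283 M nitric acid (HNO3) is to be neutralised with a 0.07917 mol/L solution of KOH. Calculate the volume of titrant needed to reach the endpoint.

n(HNO3) = 0.4283 mol/L x 0.01726 L = 0.007392 mol.
At equivalence n(KOH) = n(HNO3) = 0.007392 mol.
V(KOH) = 0.007392 / 0.07917 = 0.09337 L = 93.4 mL.

93.4 mL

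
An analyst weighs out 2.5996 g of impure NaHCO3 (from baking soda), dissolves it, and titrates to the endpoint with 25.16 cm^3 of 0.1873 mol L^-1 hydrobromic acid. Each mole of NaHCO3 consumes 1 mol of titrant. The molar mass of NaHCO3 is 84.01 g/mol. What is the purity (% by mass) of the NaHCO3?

n(HBr) = 0.1873 x 0.02516 = 0.004712 mol.
n(NaHCO3) = 0.004712 / 1 = 0.004712 mol.
mass of NaHCO3 = 0.004712 x 84.01 = 0.3959 g.
% purity = 0.3959 / 2.5996 x 100 = 15.2%.

15.2%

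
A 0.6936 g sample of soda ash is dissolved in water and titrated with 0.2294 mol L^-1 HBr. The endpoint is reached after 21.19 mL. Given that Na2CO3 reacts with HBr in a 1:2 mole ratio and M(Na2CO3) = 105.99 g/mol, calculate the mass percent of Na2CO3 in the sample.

37.1%

n(HBr) = 0.2294 x 0.02119 = 0.004861 mol.
n(Na2CO3) = 0.004861 / 2 = 0.002430 mol.
mass of Na2CO3 = 0.002430 x 105.99 = 0.2576 g.
% purity = 0.2576 / 0.6936 x 100 = 37.1%.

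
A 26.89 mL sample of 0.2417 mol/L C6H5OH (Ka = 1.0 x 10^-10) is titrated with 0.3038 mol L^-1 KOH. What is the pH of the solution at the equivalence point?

n(C6H5OH) = 0.2417 x 0.02689 = 0.006499 mol; V(KOH) at equivalence = 0.006499/0.3038 = 0.02139 L.
At equivalence all the acid is converted to C6H5O-; total volume = 0.02689 + 0.02139 = 0.04828 L, so [C6H5O-] = 0.006499/0.04828 = 0.1346 M.
Kb = Kw/Ka = 1.0e-14 / 1.0 x 10^-10 = 0.000100.
[OH^-] = sqrt(Kb x [C6H5O-]) = sqrt(0.000100 x 0.1346) = 0.00367 M.
pOH = 2.44, so pH = 14.00 - 2.44 = 11.56.

11.56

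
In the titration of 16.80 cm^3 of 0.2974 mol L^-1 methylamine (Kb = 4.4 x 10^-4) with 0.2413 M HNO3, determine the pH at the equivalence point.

5.76

n(CH3NH2) = 0.2974 x 0.01680 = 0.004996 mol; V(HNO3) at equivalence = 0.004996/0.2413 = 0.02071 L.
At equivalence the base is fully converted to CH3NH3+; total volume = 0.03751 L, so [CH3NH3+] = 0.004996/0.03751 = 0.1332 M.
Ka(CH3NH3+) = Kw/Kb = 1.0e-14 / 4.4 x 10^-4 = 2.27e-11.
[H^+] = sqrt(Ka x [CH3NH3+]) = sqrt(2.27e-11 x 0.1332) = 1.74e-6 M.
pH = -log(1.74e-6) = 5.76.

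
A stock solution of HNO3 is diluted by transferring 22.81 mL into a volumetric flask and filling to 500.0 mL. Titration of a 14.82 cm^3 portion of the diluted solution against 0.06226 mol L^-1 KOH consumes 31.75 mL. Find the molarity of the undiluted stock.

2.92 M

n(KOH) = 0.06226 x 0.03175 = 0.001977 mol.
n(HNO3) in the aliquot = 0.001977 mol.
[diluted HNO3] = 0.001977 / 0.01482 = 0.1334 M.
Dilution factor = 500.0/22.81 = 21.92, so [stock] = 0.1334 x 21.92 = 2.92 M.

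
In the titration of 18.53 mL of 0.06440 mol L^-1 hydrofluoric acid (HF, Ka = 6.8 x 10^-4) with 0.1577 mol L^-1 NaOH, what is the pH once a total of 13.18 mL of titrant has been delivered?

n(acid) = 0.06440 x 0.01853 = 0.001193 mol; n(NaOH) added = 0.1577 x 0.01318 = 0.002078 mol.
Base is in excess by 0.002078 - 0.001193 = 0.0008852 mol in a total volume of 0.03171 L.
[OH^-] = 0.0008852/0.03171 = 0.02791 M, so pOH = 1.55 and pH = 14.00 - 1.55 = 12.45.

12.45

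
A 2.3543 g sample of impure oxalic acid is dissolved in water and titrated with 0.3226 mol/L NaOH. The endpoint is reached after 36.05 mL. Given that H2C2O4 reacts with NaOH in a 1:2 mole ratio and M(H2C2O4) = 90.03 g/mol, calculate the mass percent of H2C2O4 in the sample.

n(NaOH) = 0.3226 x 0.03605 = 0.01163 mol.
n(H2C2O4) = 0.01163 / 2 = 0.005815 mol.
mass of H2C2O4 = 0.005815 x 90.03 = 0.5235 g.
% purity = 0.5235 / 2.3543 x 100 = 22.2%.

22.2%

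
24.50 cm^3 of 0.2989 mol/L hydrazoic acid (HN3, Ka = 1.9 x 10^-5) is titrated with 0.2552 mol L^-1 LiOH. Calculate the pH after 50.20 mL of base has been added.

12.87

n(acid) = 0.2989 x 0.02450 = 0.007323 mol; n(LiOH) added = 0.2552 x 0.05020 = 0.01281 mol.
Base is in excess by 0.01281 - 0.007323 = 0.005488 mol in a total volume of 0.07470 L.
[OH^-] = 0.005488/0.07470 = 0.07347 M, so pOH = 1.13 and pH = 14.00 - 1.13 = 12.87.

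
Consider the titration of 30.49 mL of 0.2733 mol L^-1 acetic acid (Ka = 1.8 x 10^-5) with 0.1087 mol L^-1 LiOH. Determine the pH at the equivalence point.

n(CH3COOH) = 0.2733 x 0.03049 = 0.008333 mol; V(LiOH) at equivalence = 0.008333/0.1087 = 0.07666 L.
At equivalence all the acid is converted to CH3COO-; total volume = 0.03049 + 0.07666 = 0.1071 L, so [CH3COO-] = 0.008333/0.1071 = 0.07777 M.
Kb = Kw/Ka = 1.0e-14 / 1.8 x 10^-5 = 5.56e-10.
[OH^-] = sqrt(Kb x [CH3COO-]) = sqrt(5.56e-10 x 0.07777) = 6.57e-6 M.
pOH = 5.18, so pH = 14.00 - 5.18 = 8.82.

8.82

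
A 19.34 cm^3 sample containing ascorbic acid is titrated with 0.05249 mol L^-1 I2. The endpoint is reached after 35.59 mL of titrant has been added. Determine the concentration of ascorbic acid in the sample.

n(I2) = 0.05249 x 0.03559 = 0.001868 mol.
From the balanced equation, 1 mol I2 reacts with 1 mol ascorbic acid, so n(ascorbic acid) = 0.001868 x 1/1 = 0.001868 mol.
[ascorbic acid] = 0.001868 / 0.01934 L = 0.0966 M.

0.0966 M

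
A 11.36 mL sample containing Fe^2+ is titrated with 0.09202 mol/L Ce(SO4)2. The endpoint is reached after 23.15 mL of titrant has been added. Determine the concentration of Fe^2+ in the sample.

n(Ce(SO4)2) = 0.09202 x 0.02315 = 0.002130 mol.
From the balanced equation, 1 mol Ce(SO4)2 reacts with 1 mol Fe^2+, so n(Fe^2+) = 0.002130 x 1/1 = 0.002130 mol.
[Fe^2+] = 0.002130 / 0.01136 L = 0.188 M.

0.188 M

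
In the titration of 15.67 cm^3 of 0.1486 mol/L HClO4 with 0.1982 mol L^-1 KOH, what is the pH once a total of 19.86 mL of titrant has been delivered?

12.66

n(acid) = 0.1486 x 0.01567 = 0.002329 mol; n(KOH) added = 0.1982 x 0.01986 = 0.003936 mol.
Base is in excess by 0.003936 - 0.002329 = 0.001608 mol in a total volume of 0.03553 L.
[OH^-] = 0.001608/0.03553 = 0.04525 M, so pOH = 1.34 and pH = 14.00 - 1.34 = 12.66.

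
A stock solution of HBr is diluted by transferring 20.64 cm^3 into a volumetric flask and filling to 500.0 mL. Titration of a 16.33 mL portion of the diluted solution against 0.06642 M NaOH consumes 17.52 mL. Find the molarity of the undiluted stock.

n(NaOH) = 0.06642 x 0.01752 = 0.001164 mol.
n(HBr) in the aliquot = 0.001164 mol.
[diluted HBr] = 0.001164 / 0.01633 = 0.07126 M.
Dilution factor = 500.0/20.64 = 24.22, so [stock] = 0.07126 x 24.22 = 1.73 M.

1.73 M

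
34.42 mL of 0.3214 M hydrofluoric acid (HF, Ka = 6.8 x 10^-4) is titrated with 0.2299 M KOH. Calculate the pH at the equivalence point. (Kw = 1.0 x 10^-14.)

8.15

n(HF) = 0.3214 x 0.03442 = 0.01106 mol; V(KOH) at equivalence = 0.01106/0.2299 = 0.04812 L.
At equivalence all the acid is converted to F-; total volume = 0.03442 + 0.04812 = 0.08254 L, so [F-] = 0.01106/0.08254 = 0.1340 M.
Kb = Kw/Ka = 1.0e-14 / 6.8 x 10^-4 = 1.47e-11.
[OH^-] = sqrt(Kb x [F-]) = sqrt(1.47e-11 x 0.1340) = 1.40e-6 M.
pOH = 5.85, so pH = 14.00 - 5.85 = 8.15.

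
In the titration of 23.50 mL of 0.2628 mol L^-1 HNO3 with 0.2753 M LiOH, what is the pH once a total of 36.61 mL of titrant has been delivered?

n(acid) = 0.2628 x 0.02350 = 0.006176 mol; n(LiOH) added = 0.2753 x 0.03661 = 0.01008 mol.
Base is in excess by 0.01008 - 0.006176 = 0.003903 mol in a total volume of 0.06011 L.
[OH^-] = 0.003903/0.06011 = 0.06493 M, so pOH = 1.19 and pH = 14.00 - 1.19 = 12.81.

12.81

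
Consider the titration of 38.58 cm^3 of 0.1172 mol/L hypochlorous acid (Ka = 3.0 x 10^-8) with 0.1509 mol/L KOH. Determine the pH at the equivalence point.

n(HClO) = 0.1172 x 0.03858 = 0.004522 mol; V(KOH) at equivalence = 0.004522/0.1509 = 0.02996 L.
At equivalence all the acid is converted to ClO-; total volume = 0.03858 + 0.02996 = 0.06854 L, so [ClO-] = 0.004522/0.06854 = 0.06597 M.
Kb = Kw/Ka = 1.0e-14 / 3.0 x 10^-8 = 3.33e-7.
[OH^-] = sqrt(Kb x [ClO-]) = sqrt(3.33e-7 x 0.06597) = 0.000148 M.
pOH = 3.83, so pH = 14.00 - 3.83 = 10.17.

10.17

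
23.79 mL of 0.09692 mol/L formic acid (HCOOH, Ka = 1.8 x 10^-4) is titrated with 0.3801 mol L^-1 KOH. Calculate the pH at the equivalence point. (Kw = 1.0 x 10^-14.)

8.32

n(HCOOH) = 0.09692 x 0.02379 = 0.002306 mol; V(KOH) at equivalence = 0.002306/0.3801 = 0.006066 L.
At equivalence all the acid is converted to HCOO-; total volume = 0.02379 + 0.006066 = 0.02986 L, so [HCOO-] = 0.002306/0.02986 = 0.07723 M.
Kb = Kw/Ka = 1.0e-14 / 1.8 x 10^-4 = 5.56e-11.
[OH^-] = sqrt(Kb x [HCOO-]) = sqrt(5.56e-11 x 0.07723) = 2.07e-6 M.
pOH = 5.68, so pH = 14.00 - 5.68 = 8.32.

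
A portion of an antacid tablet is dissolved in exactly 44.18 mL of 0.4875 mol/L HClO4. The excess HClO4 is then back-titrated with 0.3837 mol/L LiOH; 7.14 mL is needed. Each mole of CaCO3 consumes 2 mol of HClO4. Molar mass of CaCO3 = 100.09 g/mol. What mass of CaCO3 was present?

0.941 g

Total n(HClO4) added = 0.4875 x 0.04418 = 0.02154 mol.
n(LiOH) used = 0.3837 x 0.007140 = 0.002740 mol, which equals the excess n(HClO4).
So n(HClO4) consumed by the sample = 0.02154 - 0.002740 = 0.01880 mol.
n(CaCO3) = 0.01880 / 2 = 0.009399 mol.
mass = 0.009399 mol x 100.09 g/mol = 0.941 g.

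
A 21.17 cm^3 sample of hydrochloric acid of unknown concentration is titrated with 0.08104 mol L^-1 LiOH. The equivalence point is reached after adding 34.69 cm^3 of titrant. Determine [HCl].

0.133 M

n(LiOH) delivered = 0.08104 x 0.03469 = 0.002811 mol.
For a 1:1 reaction, n(HCl) = 0.002811 mol.
[HCl] = 0.002811 mol / 0.02117 L = 0.133 M.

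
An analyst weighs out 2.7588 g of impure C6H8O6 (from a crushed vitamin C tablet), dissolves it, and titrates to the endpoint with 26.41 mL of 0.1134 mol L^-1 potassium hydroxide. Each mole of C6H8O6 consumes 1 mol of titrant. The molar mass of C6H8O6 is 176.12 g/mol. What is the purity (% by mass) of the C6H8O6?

19.1%

n(KOH) = 0.1134 x 0.02641 = 0.002995 mol.
n(C6H8O6) = 0.002995 / 1 = 0.002995 mol.
mass of C6H8O6 = 0.002995 x 176.12 = 0.5275 g.
% purity = 0.5275 / 2.7588 x 100 = 19.1%.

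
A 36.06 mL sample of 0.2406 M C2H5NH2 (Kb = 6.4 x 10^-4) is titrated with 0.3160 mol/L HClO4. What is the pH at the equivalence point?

5.84

n(C2H5NH2) = 0.2406 x 0.03606 = 0.008676 mol; V(HClO4) at equivalence = 0.008676/0.3160 = 0.02746 L.
At equivalence the base is fully converted to C2H5NH3+; total volume = 0.06352 L, so [C2H5NH3+] = 0.008676/0.06352 = 0.1366 M.
Ka(C2H5NH3+) = Kw/Kb = 1.0e-14 / 6.4 x 10^-4 = 1.56e-11.
[H^+] = sqrt(Ka x [C2H5NH3+]) = sqrt(1.56e-11 x 0.1366) = 1.46e-6 M.
pH = -log(1.46e-6) = 5.84.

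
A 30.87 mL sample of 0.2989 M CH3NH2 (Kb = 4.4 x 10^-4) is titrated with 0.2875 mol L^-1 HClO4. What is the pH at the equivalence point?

5.74

n(CH3NH2) = 0.2989 x 0.03087 = 0.009227 mol; V(HClO4) at equivalence = 0.009227/0.2875 = 0.03209 L.
At equivalence the base is fully converted to CH3NH3+; total volume = 0.06296 L, so [CH3NH3+] = 0.009227/0.06296 = 0.1465 M.
Ka(CH3NH3+) = Kw/Kb = 1.0e-14 / 4.4 x 10^-4 = 2.27e-11.
[H^+] = sqrt(Ka x [CH3NH3+]) = sqrt(2.27e-11 x 0.1465) = 1.82e-6 M.
pH = -log(1.82e-6) = 5.74.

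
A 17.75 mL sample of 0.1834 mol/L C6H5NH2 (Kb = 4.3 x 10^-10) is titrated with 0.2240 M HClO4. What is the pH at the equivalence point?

2.81

n(C6H5NH2) = 0.1834 x 0.01775 = 0.003255 mol; V(HClO4) at equivalence = 0.003255/0.2240 = 0.01453 L.
At equivalence the base is fully converted to C6H5NH3+; total volume = 0.03228 L, so [C6H5NH3+] = 0.003255/0.03228 = 0.1008 M.
Ka(C6H5NH3+) = Kw/Kb = 1.0e-14 / 4.3 x 10^-10 = 2.33e-5.
[H^+] = sqrt(Ka x [C6H5NH3+]) = sqrt(2.33e-5 x 0.1008) = 0.00153 M.
pH = -log(0.00153) = 2.81.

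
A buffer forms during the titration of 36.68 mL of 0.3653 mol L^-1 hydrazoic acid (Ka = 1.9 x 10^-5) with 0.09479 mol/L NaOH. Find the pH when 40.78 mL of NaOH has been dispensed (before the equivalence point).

Initial n(HN3) = 0.3653 x 0.03668 = 0.01340 mol.
n(NaOH) added = 0.09479 x 0.04078 = 0.003866 mol, converting that many moles of HN3 to N3-.
Remaining n(HN3) = 0.009534 mol; n(N3-) = 0.003866 mol.
By Henderson-Hasselbalch, pH = pKa + log([A^-]/[HA]) = 4.72 + log(0.003866/0.009534) = 4.72 + (-0.39) = 4.33.

4.33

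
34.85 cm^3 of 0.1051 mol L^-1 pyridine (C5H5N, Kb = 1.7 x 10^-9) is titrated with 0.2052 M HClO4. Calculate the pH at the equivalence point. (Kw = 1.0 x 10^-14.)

n(C5H5N) = 0.1051 x 0.03485 = 0.003663 mol; V(HClO4) at equivalence = 0.003663/0.2052 = 0.01785 L.
At equivalence the base is fully converted to C5H5NH+; total volume = 0.05270 L, so [C5H5NH+] = 0.003663/0.05270 = 0.06950 M.
Ka(C5H5NH+) = Kw/Kb = 1.0e-14 / 1.7 x 10^-9 = 5.88e-6.
[H^+] = sqrt(Ka x [C5H5NH+]) = sqrt(5.88e-6 x 0.06950) = 0.000639 M.
pH = -log(0.000639) = 3.19.

3.19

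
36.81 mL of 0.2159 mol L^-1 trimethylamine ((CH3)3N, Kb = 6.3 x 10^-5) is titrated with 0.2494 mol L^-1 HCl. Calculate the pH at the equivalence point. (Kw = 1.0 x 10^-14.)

n((CH3)3N) = 0.2159 x 0.03681 = 0.007947 mol; V(HCl) at equivalence = 0.007947/0.2494 = 0.03187 L.
At equivalence the base is fully converted to (CH3)3NH+; total volume = 0.06868 L, so [(CH3)3NH+] = 0.007947/0.06868 = 0.1157 M.
Ka((CH3)3NH+) = Kw/Kb = 1.0e-14 / 6.3 x 10^-5 = 1.59e-10.
[H^+] = sqrt(Ka x [(CH3)3NH+]) = sqrt(1.59e-10 x 0.1157) = 4.29e-6 M.
pH = -log(4.29e-6) = 5.37.

5.37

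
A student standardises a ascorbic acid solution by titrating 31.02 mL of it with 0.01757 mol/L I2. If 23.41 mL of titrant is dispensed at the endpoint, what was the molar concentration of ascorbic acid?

0.0133 M

n(I2) = 0.01757 x 0.02341 = 0.0004113 mol.
From the balanced equation, 1 mol I2 reacts with 1 mol ascorbic acid, so n(ascorbic acid) = 0.0004113 x 1/1 = 0.0004113 mol.
[ascorbic acid] = 0.0004113 / 0.03102 L = 0.0133 M.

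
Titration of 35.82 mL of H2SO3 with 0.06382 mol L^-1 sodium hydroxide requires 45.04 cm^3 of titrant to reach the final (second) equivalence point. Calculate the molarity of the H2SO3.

n(NaOH) = 0.06382 x 0.04504 = 0.002874 mol.
At the final (second) equivalence point, 2 mol OH^- react per mol H2SO3, so n(H2SO3) = 0.002874 / 2 = 0.001437 mol.
[H2SO3] = 0.001437 / 0.03582 L = 0.0401 M.

0.0401 M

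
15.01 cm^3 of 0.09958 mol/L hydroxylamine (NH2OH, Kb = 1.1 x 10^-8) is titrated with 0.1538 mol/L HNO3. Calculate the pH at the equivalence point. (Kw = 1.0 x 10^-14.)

3.63

n(NH2OH) = 0.09958 x 0.01501 = 0.001495 mol; V(HNO3) at equivalence = 0.001495/0.1538 = 0.009718 L.
At equivalence the base is fully converted to NH3OH+; total volume = 0.02473 L, so [NH3OH+] = 0.001495/0.02473 = 0.06044 M.
Ka(NH3OH+) = Kw/Kb = 1.0e-14 / 1.1 x 10^-8 = 9.09e-7.
[H^+] = sqrt(Ka x [NH3OH+]) = sqrt(9.09e-7 x 0.06044) = 0.000234 M.
pH = -log(0.000234) = 3.63.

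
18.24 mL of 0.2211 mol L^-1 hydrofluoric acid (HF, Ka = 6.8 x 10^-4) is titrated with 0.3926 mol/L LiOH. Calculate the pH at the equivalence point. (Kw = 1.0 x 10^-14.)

8.16

n(HF) = 0.2211 x 0.01824 = 0.004033 mol; V(LiOH) at equivalence = 0.004033/0.3926 = 0.01027 L.
At equivalence all the acid is converted to F-; total volume = 0.01824 + 0.01027 = 0.02851 L, so [F-] = 0.004033/0.02851 = 0.1414 M.
Kb = Kw/Ka = 1.0e-14 / 6.8 x 10^-4 = 1.47e-11.
[OH^-] = sqrt(Kb x [F-]) = sqrt(1.47e-11 x 0.1414) = 1.44e-6 M.
pOH = 5.84, so pH = 14.00 - 5.84 = 8.16.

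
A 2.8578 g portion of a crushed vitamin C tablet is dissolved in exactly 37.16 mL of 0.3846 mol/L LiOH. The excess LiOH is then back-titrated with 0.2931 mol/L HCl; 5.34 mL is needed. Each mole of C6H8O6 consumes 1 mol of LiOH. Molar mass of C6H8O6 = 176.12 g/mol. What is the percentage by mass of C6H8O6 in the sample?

78.4%

Total n(LiOH) added = 0.3846 x 0.03716 = 0.01429 mol.
n(HCl) used = 0.2931 x 0.005340 = 0.001565 mol, which equals the excess n(LiOH).
So n(LiOH) consumed by the sample = 0.01429 - 0.001565 = 0.01273 mol.
n(C6H8O6) = 0.01273 / 1 = 0.01273 mol.
mass C6H8O6 = 0.01273 x 176.12 = 2.241 g, so %C6H8O6 = 2.241/2.8578 x 100 = 78.4%.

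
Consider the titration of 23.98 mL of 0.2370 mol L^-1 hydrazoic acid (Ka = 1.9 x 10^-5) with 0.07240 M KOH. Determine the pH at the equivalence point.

8.73

n(HN3) = 0.2370 x 0.02398 = 0.005683 mol; V(KOH) at equivalence = 0.005683/0.07240 = 0.07850 L.
At equivalence all the acid is converted to N3-; total volume = 0.02398 + 0.07850 = 0.1025 L, so [N3-] = 0.005683/0.1025 = 0.05546 M.
Kb = Kw/Ka = 1.0e-14 / 1.9 x 10^-5 = 5.26e-10.
[OH^-] = sqrt(Kb x [N3-]) = sqrt(5.26e-10 x 0.05546) = 5.40e-6 M.
pOH = 5.27, so pH = 14.00 - 5.27 = 8.73.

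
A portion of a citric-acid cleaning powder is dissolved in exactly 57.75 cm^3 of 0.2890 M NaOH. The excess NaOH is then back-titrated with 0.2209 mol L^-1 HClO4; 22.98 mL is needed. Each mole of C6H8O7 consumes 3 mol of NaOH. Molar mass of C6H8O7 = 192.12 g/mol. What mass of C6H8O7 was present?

Total n(NaOH) added = 0.2890 x 0.05775 = 0.01669 mol.
n(HClO4) used = 0.2209 x 0.02298 = 0.005076 mol, which equals the excess n(NaOH).
So n(NaOH) consumed by the sample = 0.01669 - 0.005076 = 0.01161 mol.
n(C6H8O7) = 0.01161 / 3 = 0.003871 mol.
mass = 0.003871 mol x 192.12 g/mol = 0.744 g.

0.744 g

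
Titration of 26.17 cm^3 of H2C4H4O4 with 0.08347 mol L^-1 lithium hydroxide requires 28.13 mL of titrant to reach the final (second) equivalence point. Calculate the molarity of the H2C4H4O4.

0.0449 M

n(LiOH) = 0.08347 x 0.02813 = 0.002348 mol.
At the final (second) equivalence point, 2 mol OH^- react per mol H2C4H4O4, so n(H2C4H4O4) = 0.002348 / 2 = 0.001174 mol.
[H2C4H4O4] = 0.001174 / 0.02617 L = 0.0449 M.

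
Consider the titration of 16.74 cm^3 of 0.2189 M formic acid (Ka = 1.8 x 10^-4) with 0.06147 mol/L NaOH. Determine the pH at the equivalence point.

8.21

n(HCOOH) = 0.2189 x 0.01674 = 0.003664 mol; V(NaOH) at equivalence = 0.003664/0.06147 = 0.05961 L.
At equivalence all the acid is converted to HCOO-; total volume = 0.01674 + 0.05961 = 0.07635 L, so [HCOO-] = 0.003664/0.07635 = 0.04799 M.
Kb = Kw/Ka = 1.0e-14 / 1.8 x 10^-4 = 5.56e-11.
[OH^-] = sqrt(Kb x [HCOO-]) = sqrt(5.56e-11 x 0.04799) = 1.63e-6 M.
pOH = 5.79, so pH = 14.00 - 5.79 = 8.21.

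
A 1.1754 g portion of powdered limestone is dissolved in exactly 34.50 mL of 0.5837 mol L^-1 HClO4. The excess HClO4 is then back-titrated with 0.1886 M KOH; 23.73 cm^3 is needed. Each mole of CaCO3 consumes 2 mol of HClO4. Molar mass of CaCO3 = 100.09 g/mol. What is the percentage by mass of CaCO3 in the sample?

Total n(HClO4) added = 0.5837 x 0.03450 = 0.02014 mol.
n(KOH) used = 0.1886 x 0.02373 = 0.004475 mol, which equals the excess n(HClO4).
So n(HClO4) consumed by the sample = 0.02014 - 0.004475 = 0.01566 mol.
n(CaCO3) = 0.01566 / 2 = 0.007831 mol.
mass CaCO3 = 0.007831 x 100.09 = 0.7838 g, so %CaCO3 = 0.7838/1.1754 x 100 = 66.7%.

66.7%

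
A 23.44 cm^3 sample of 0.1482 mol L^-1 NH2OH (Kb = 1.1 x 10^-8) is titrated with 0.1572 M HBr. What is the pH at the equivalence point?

n(NH2OH) = 0.1482 x 0.02344 = 0.003474 mol; V(HBr) at equivalence = 0.003474/0.1572 = 0.02210 L.
At equivalence the base is fully converted to NH3OH+; total volume = 0.04554 L, so [NH3OH+] = 0.003474/0.04554 = 0.07628 M.
Ka(NH3OH+) = Kw/Kb = 1.0e-14 / 1.1 x 10^-8 = 9.09e-7.
[H^+] = sqrt(Ka x [NH3OH+]) = sqrt(9.09e-7 x 0.07628) = 0.000263 M.
pH = -log(0.000263) = 3.58.

3.58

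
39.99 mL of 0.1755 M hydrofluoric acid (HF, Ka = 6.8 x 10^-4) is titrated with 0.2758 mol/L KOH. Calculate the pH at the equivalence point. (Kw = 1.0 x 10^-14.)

8.10

n(HF) = 0.1755 x 0.03999 = 0.007018 mol; V(KOH) at equivalence = 0.007018/0.2758 = 0.02545 L.
At equivalence all the acid is converted to F-; total volume = 0.03999 + 0.02545 = 0.06544 L, so [F-] = 0.007018/0.06544 = 0.1073 M.
Kb = Kw/Ka = 1.0e-14 / 6.8 x 10^-4 = 1.47e-11.
[OH^-] = sqrt(Kb x [F-]) = sqrt(1.47e-11 x 0.1073) = 1.26e-6 M.
pOH = 5.90, so pH = 14.00 - 5.90 = 8.10.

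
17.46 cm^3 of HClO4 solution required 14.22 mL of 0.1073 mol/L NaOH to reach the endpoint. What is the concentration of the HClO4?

0.0874 M

n(NaOH) delivered = 0.1073 x 0.01422 = 0.001526 mol.
For a 1:1 reaction, n(HClO4) = 0.001526 mol.
[HClO4] = 0.001526 mol / 0.01746 L = 0.0874 M.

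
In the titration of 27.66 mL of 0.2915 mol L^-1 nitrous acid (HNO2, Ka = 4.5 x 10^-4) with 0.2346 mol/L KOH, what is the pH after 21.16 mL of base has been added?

3.55

Initial n(HNO2) = 0.2915 x 0.02766 = 0.008063 mol.
n(KOH) added = 0.2346 x 0.02116 = 0.004964 mol, converting that many moles of HNO2 to NO2-.
Remaining n(HNO2) = 0.003099 mol; n(NO2-) = 0.004964 mol.
By Henderson-Hasselbalch, pH = pKa + log([A^-]/[HA]) = 3.35 + log(0.004964/0.003099) = 3.35 + (+0.20) = 3.55.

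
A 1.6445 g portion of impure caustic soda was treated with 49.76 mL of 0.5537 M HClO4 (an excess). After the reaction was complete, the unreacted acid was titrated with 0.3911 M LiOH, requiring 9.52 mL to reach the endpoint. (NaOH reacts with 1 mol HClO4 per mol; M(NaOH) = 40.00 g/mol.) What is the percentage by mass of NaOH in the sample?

58.0%

Total n(HClO4) added = 0.5537 x 0.04976 = 0.02755 mol.
n(LiOH) used = 0.3911 x 0.009520 = 0.003723 mol, which equals the excess n(HClO4).
So n(HClO4) consumed by the sample = 0.02755 - 0.003723 = 0.02383 mol.
n(NaOH) = 0.02383 / 1 = 0.02383 mol.
mass NaOH = 0.02383 x 40.00 = 0.9532 g, so %NaOH = 0.9532/1.6445 x 100 = 58.0%.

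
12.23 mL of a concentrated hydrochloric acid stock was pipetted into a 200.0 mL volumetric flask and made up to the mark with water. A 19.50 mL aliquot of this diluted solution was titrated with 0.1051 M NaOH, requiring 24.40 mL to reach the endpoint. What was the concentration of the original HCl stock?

n(NaOH) = 0.1051 x 0.02440 = 0.002564 mol.
n(HCl) in the aliquot = 0.002564 mol.
[diluted HCl] = 0.002564 / 0.01950 = 0.1315 M.
Dilution factor = 200.0/12.23 = 16.35, so [stock] = 0.1315 x 16.35 = 2.15 M.

2.15 M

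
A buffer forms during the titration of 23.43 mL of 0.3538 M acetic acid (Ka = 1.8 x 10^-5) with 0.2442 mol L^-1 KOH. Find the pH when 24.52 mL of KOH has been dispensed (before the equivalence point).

Initial n(CH3COOH) = 0.3538 x 0.02343 = 0.008290 mol.
n(KOH) added = 0.2442 x 0.02452 = 0.005988 mol, converting that many moles of CH3COOH to CH3COO-.
Remaining n(CH3COOH) = 0.002302 mol; n(CH3COO-) = 0.005988 mol.
By Henderson-Hasselbalch, pH = pKa + log([A^-]/[HA]) = 4.74 + log(0.005988/0.002302) = 4.74 + (+0.42) = 5.16.

5.16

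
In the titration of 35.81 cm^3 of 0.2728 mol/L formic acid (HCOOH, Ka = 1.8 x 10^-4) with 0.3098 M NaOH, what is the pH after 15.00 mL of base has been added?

Initial n(HCOOH) = 0.2728 x 0.03581 = 0.009769 mol.
n(NaOH) added = 0.3098 x 0.01500 = 0.004647 mol, converting that many moles of HCOOH to HCOO-.
Remaining n(HCOOH) = 0.005122 mol; n(HCOO-) = 0.004647 mol.
By Henderson-Hasselbalch, pH = pKa + log([A^-]/[HA]) = 3.74 + log(0.004647/0.005122) = 3.74 + (-0.04) = 3.70.

3.70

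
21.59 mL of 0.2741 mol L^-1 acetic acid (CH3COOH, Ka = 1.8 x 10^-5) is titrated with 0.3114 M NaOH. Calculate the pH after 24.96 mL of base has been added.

n(acid) = 0.2741 x 0.02159 = 0.005918 mol; n(NaOH) added = 0.3114 x 0.02496 = 0.007773 mol.
Base is in excess by 0.007773 - 0.005918 = 0.001855 mol in a total volume of 0.04655 L.
[OH^-] = 0.001855/0.04655 = 0.03984 M, so pOH = 1.40 and pH = 14.00 - 1.40 = 12.60.

12.60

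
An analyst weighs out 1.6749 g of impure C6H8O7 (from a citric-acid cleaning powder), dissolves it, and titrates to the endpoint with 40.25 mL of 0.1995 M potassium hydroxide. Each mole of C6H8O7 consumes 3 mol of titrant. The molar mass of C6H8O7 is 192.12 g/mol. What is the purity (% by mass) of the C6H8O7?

n(KOH) = 0.1995 x 0.04025 = 0.008030 mol.
n(C6H8O7) = 0.008030 / 3 = 0.002677 mol.
mass of C6H8O7 = 0.002677 x 192.12 = 0.5142 g.
% purity = 0.5142 / 1.6749 x 100 = 30.7%.

30.7%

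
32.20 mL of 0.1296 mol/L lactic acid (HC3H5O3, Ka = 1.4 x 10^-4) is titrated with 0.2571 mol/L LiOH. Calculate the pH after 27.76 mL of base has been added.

n(acid) = 0.1296 x 0.03220 = 0.004173 mol; n(LiOH) added = 0.2571 x 0.02776 = 0.007137 mol.
Base is in excess by 0.007137 - 0.004173 = 0.002964 mol in a total volume of 0.05996 L.
[OH^-] = 0.002964/0.05996 = 0.04943 M, so pOH = 1.31 and pH = 14.00 - 1.31 = 12.69.

12.69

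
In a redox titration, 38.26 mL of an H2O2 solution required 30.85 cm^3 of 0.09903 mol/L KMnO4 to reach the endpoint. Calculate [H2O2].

0.200 M

n(KMnO4) = 0.09903 x 0.03085 = 0.003055 mol.
From the balanced equation, 2 mol KMnO4 reacts with 5 mol H2O2, so n(H2O2) = 0.003055 x 5/2 = 0.007638 mol.
[H2O2] = 0.007638 / 0.03826 L = 0.200 M.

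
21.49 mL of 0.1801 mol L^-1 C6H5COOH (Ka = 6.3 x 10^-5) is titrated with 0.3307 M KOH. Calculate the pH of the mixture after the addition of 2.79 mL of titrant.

3.70

Initial n(C6H5COOH) = 0.1801 x 0.02149 = 0.003870 mol.
n(KOH) added = 0.3307 x 0.002790 = 0.0009227 mol, converting that many moles of C6H5COOH to C6H5COO-.
Remaining n(C6H5COOH) = 0.002948 mol; n(C6H5COO-) = 0.0009227 mol.
By Henderson-Hasselbalch, pH = pKa + log([A^-]/[HA]) = 4.20 + log(0.0009227/0.002948) = 4.20 + (-0.50) = 3.70.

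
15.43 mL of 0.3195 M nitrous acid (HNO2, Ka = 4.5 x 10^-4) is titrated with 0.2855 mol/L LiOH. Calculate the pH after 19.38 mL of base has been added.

n(acid) = 0.3195 x 0.01543 = 0.004930 mol; n(LiOH) added = 0.2855 x 0.01938 = 0.005533 mol.
Base is in excess by 0.005533 - 0.004930 = 0.0006031 mol in a total volume of 0.03481 L.
[OH^-] = 0.0006031/0.03481 = 0.01733 M, so pOH = 1.76 and pH = 14.00 - 1.76 = 12.24.

12.24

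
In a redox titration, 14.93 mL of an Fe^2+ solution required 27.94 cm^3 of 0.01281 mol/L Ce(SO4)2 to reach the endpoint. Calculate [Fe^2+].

n(Ce(SO4)2) = 0.01281 x 0.02794 = 0.0003579 mol.
From the balanced equation, 1 mol Ce(SO4)2 reacts with 1 mol Fe^2+, so n(Fe^2+) = 0.0003579 x 1/1 = 0.0003579 mol.
[Fe^2+] = 0.0003579 / 0.01493 L = 0.0240 M.

0.0240 M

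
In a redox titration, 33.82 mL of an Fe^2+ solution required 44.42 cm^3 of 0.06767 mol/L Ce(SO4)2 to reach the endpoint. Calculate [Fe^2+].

0.0889 M

n(Ce(SO4)2) = 0.06767 x 0.04442 = 0.003006 mol.
From the balanced equation, 1 mol Ce(SO4)2 reacts with 1 mol Fe^2+, so n(Fe^2+) = 0.003006 x 1/1 = 0.003006 mol.
[Fe^2+] = 0.003006 / 0.03382 L = 0.0889 M.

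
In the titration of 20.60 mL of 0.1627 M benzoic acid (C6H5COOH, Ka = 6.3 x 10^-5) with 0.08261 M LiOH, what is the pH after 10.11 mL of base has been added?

3.72

Initial n(C6H5COOH) = 0.1627 x 0.02060 = 0.003352 mol.
n(LiOH) added = 0.08261 x 0.01011 = 0.0008352 mol, converting that many moles of C6H5COOH to C6H5COO-.
Remaining n(C6H5COOH) = 0.002516 mol; n(C6H5COO-) = 0.0008352 mol.
By Henderson-Hasselbalch, pH = pKa + log([A^-]/[HA]) = 4.20 + log(0.0008352/0.002516) = 4.20 + (-0.48) = 3.72.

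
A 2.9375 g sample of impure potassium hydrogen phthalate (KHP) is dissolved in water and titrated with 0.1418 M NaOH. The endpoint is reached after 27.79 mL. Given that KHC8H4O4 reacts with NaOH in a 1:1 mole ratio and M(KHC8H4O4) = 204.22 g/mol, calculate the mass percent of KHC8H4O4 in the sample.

n(NaOH) = 0.1418 x 0.02779 = 0.003941 mol.
n(KHC8H4O4) = 0.003941 / 1 = 0.003941 mol.
mass of KHC8H4O4 = 0.003941 x 204.22 = 0.8048 g.
% purity = 0.8048 / 2.9375 x 100 = 27.4%.

27.4%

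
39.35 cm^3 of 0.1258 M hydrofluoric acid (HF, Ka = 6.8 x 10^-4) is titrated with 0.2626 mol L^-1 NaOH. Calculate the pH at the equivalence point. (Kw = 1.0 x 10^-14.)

n(HF) = 0.1258 x 0.03935 = 0.004950 mol; V(NaOH) at equivalence = 0.004950/0.2626 = 0.01885 L.
At equivalence all the acid is converted to F-; total volume = 0.03935 + 0.01885 = 0.05820 L, so [F-] = 0.004950/0.05820 = 0.08505 M.
Kb = Kw/Ka = 1.0e-14 / 6.8 x 10^-4 = 1.47e-11.
[OH^-] = sqrt(Kb x [F-]) = sqrt(1.47e-11 x 0.08505) = 1.12e-6 M.
pOH = 5.95, so pH = 14.00 - 5.95 = 8.05.

8.05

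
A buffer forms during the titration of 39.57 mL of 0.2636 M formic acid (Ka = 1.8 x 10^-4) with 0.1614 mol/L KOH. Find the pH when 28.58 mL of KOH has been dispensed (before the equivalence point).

3.64

Initial n(HCOOH) = 0.2636 x 0.03957 = 0.01043 mol.
n(KOH) added = 0.1614 x 0.02858 = 0.004613 mol, converting that many moles of HCOOH to HCOO-.
Remaining n(HCOOH) = 0.005818 mol; n(HCOO-) = 0.004613 mol.
By Henderson-Hasselbalch, pH = pKa + log([A^-]/[HA]) = 3.74 + log(0.004613/0.005818) = 3.74 + (-0.10) = 3.64.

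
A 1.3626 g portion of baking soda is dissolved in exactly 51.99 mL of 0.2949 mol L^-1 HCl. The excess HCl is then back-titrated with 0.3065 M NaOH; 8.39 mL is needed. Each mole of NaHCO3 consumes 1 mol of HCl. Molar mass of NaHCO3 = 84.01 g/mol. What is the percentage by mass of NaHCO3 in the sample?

78.7%

Total n(HCl) added = 0.2949 x 0.05199 = 0.01533 mol.
n(NaOH) used = 0.3065 x 0.008390 = 0.002572 mol, which equals the excess n(HCl).
So n(HCl) consumed by the sample = 0.01533 - 0.002572 = 0.01276 mol.
n(NaHCO3) = 0.01276 / 1 = 0.01276 mol.
mass NaHCO3 = 0.01276 x 84.01 = 1.072 g, so %NaHCO3 = 1.072/1.3626 x 100 = 78.7%.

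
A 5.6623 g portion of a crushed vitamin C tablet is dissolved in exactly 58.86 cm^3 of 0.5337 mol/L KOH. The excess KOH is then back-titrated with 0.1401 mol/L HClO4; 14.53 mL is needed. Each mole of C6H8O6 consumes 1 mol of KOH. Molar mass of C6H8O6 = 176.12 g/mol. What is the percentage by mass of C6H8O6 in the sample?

Total n(KOH) added = 0.5337 x 0.05886 = 0.03141 mol.
n(HClO4) used = 0.1401 x 0.01453 = 0.002036 mol, which equals the excess n(KOH).
So n(KOH) consumed by the sample = 0.03141 - 0.002036 = 0.02938 mol.
n(C6H8O6) = 0.02938 / 1 = 0.02938 mol.
mass C6H8O6 = 0.02938 x 176.12 = 5.174 g, so %C6H8O6 = 5.174/5.6623 x 100 = 91.4%.

91.4%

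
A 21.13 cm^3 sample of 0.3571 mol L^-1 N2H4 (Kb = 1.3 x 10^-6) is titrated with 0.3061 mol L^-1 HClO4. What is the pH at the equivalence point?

4.45

n(N2H4) = 0.3571 x 0.02113 = 0.007546 mol; V(HClO4) at equivalence = 0.007546/0.3061 = 0.02465 L.
At equivalence the base is fully converted to N2H5+; total volume = 0.04578 L, so [N2H5+] = 0.007546/0.04578 = 0.1648 M.
Ka(N2H5+) = Kw/Kb = 1.0e-14 / 1.3 x 10^-6 = 7.69e-9.
[H^+] = sqrt(Ka x [N2H5+]) = sqrt(7.69e-9 x 0.1648) = 3.56e-5 M.
pH = -log(3.56e-5) = 4.45.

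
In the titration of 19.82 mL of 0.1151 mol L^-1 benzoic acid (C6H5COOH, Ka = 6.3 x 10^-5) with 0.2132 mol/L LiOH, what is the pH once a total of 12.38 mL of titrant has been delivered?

n(acid) = 0.1151 x 0.01982 = 0.002281 mol; n(LiOH) added = 0.2132 x 0.01238 = 0.002639 mol.
Base is in excess by 0.002639 - 0.002281 = 0.0003581 mol in a total volume of 0.03220 L.
[OH^-] = 0.0003581/0.03220 = 0.01112 M, so pOH = 1.95 and pH = 14.00 - 1.95 = 12.05.

12.05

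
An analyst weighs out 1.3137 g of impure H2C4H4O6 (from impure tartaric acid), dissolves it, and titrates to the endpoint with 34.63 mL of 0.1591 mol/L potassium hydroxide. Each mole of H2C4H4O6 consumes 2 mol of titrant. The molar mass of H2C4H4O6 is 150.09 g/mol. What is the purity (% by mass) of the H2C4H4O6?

31.5%

n(KOH) = 0.1591 x 0.03463 = 0.005510 mol.
n(H2C4H4O6) = 0.005510 / 2 = 0.002755 mol.
mass of H2C4H4O6 = 0.002755 x 150.09 = 0.4135 g.
% purity = 0.4135 / 1.3137 x 100 = 31.5%.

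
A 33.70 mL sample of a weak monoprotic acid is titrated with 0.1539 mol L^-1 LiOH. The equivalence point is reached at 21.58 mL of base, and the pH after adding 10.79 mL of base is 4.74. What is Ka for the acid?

1.8 x 10^-5

10.79 mL is half of the equivalence volume, so this is the half-equivalence point where [HA] = [A^-].
At half-equivalence pH = pKa, so pKa = 4.74.
Ka = 10^(-4.74) = 1.8 x 10^-5.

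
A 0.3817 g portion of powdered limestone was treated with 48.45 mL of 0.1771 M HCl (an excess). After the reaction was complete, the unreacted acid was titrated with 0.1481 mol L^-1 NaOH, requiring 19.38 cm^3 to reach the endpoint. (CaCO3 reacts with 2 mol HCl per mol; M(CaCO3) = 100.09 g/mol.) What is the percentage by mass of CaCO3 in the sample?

Total n(HCl) added = 0.1771 x 0.04845 = 0.008580 mol.
n(NaOH) used = 0.1481 x 0.01938 = 0.002870 mol, which equals the excess n(HCl).
So n(HCl) consumed by the sample = 0.008580 - 0.002870 = 0.005710 mol.
n(CaCO3) = 0.005710 / 2 = 0.002855 mol.
mass CaCO3 = 0.002855 x 100.09 = 0.2858 g, so %CaCO3 = 0.2858/0.3817 x 100 = 74.9%.

74.9%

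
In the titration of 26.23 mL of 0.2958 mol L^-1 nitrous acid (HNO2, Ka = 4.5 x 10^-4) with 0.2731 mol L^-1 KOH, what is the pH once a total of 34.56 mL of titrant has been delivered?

n(acid) = 0.2958 x 0.02623 = 0.007759 mol; n(KOH) added = 0.2731 x 0.03456 = 0.009438 mol.
Base is in excess by 0.009438 - 0.007759 = 0.001680 mol in a total volume of 0.06079 L.
[OH^-] = 0.001680/0.06079 = 0.02763 M, so pOH = 1.56 and pH = 14.00 - 1.56 = 12.44.

12.44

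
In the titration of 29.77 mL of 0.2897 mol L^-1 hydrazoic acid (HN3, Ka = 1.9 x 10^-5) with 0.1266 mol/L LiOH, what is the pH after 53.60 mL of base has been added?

5.29

Initial n(HN3) = 0.2897 x 0.02977 = 0.008624 mol.
n(LiOH) added = 0.1266 x 0.05360 = 0.006786 mol, converting that many moles of HN3 to N3-.
Remaining n(HN3) = 0.001839 mol; n(N3-) = 0.006786 mol.
By Henderson-Hasselbalch, pH = pKa + log([A^-]/[HA]) = 4.72 + log(0.006786/0.001839) = 4.72 + (+0.57) = 5.29.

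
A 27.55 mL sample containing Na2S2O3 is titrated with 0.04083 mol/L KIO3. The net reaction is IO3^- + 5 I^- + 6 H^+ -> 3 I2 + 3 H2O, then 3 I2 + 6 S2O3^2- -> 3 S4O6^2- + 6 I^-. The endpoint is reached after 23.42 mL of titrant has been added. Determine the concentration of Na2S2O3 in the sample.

0.208 M

n(KIO3) = 0.04083 x 0.02342 = 0.0009562 mol.
From the balanced equation, 1 mol KIO3 reacts with 6 mol Na2S2O3, so n(Na2S2O3) = 0.0009562 x 6/1 = 0.005737 mol.
[Na2S2O3] = 0.005737 / 0.02755 L = 0.208 M.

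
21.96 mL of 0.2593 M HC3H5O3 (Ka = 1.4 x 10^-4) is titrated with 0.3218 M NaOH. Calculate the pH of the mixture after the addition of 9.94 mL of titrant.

3.96

Initial n(HC3H5O3) = 0.2593 x 0.02196 = 0.005694 mol.
n(NaOH) added = 0.3218 x 0.009940 = 0.003199 mol, converting that many moles of HC3H5O3 to C3H5O3-.
Remaining n(HC3H5O3) = 0.002496 mol; n(C3H5O3-) = 0.003199 mol.
By Henderson-Hasselbalch, pH = pKa + log([A^-]/[HA]) = 3.85 + log(0.003199/0.002496) = 3.85 + (+0.11) = 3.96.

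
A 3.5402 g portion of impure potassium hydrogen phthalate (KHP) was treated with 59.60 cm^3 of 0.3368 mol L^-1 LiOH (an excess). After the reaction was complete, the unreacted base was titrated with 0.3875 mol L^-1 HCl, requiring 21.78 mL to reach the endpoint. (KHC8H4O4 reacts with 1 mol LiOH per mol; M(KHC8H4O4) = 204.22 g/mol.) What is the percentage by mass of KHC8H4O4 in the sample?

Total n(LiOH) added = 0.3368 x 0.05960 = 0.02007 mol.
n(HCl) used = 0.3875 x 0.02178 = 0.008440 mol, which equals the excess n(LiOH).
So n(LiOH) consumed by the sample = 0.02007 - 0.008440 = 0.01163 mol.
n(KHC8H4O4) = 0.01163 / 1 = 0.01163 mol.
mass KHC8H4O4 = 0.01163 x 204.22 = 2.376 g, so %KHC8H4O4 = 2.376/3.5402 x 100 = 67.1%.

67.1%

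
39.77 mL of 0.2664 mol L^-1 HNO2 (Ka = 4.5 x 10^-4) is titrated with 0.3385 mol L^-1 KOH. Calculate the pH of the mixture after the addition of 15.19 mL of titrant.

3.32

Initial n(HNO2) = 0.2664 x 0.03977 = 0.01059 mol.
n(KOH) added = 0.3385 x 0.01519 = 0.005142 mol, converting that many moles of HNO2 to NO2-.
Remaining n(HNO2) = 0.005453 mol; n(NO2-) = 0.005142 mol.
By Henderson-Hasselbalch, pH = pKa + log([A^-]/[HA]) = 3.35 + log(0.005142/0.005453) = 3.35 + (-0.03) = 3.32.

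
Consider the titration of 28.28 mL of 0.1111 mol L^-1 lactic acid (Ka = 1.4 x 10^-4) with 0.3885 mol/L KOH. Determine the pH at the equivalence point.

8.40

n(HC3H5O3) = 0.1111 x 0.02828 = 0.003142 mol; V(KOH) at equivalence = 0.003142/0.3885 = 0.008087 L.
At equivalence all the acid is converted to C3H5O3-; total volume = 0.02828 + 0.008087 = 0.03637 L, so [C3H5O3-] = 0.003142/0.03637 = 0.08639 M.
Kb = Kw/Ka = 1.0e-14 / 1.4 x 10^-4 = 7.14e-11.
[OH^-] = sqrt(Kb x [C3H5O3-]) = sqrt(7.14e-11 x 0.08639) = 2.48e-6 M.
pOH = 5.60, so pH = 14.00 - 5.60 = 8.40.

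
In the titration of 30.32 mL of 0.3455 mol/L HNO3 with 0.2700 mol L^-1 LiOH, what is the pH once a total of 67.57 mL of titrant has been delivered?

12.90

n(acid) = 0.3455 x 0.03032 = 0.01048 mol; n(LiOH) added = 0.2700 x 0.06757 = 0.01824 mol.
Base is in excess by 0.01824 - 0.01048 = 0.007768 mol in a total volume of 0.09789 L.
[OH^-] = 0.007768/0.09789 = 0.07936 M, so pOH = 1.10 and pH = 14.00 - 1.10 = 12.90.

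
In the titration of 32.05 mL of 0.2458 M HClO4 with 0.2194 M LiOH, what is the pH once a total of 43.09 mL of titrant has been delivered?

12.32

n(acid) = 0.2458 x 0.03205 = 0.007878 mol; n(LiOH) added = 0.2194 x 0.04309 = 0.009454 mol.
Base is in excess by 0.009454 - 0.007878 = 0.001576 mol in a total volume of 0.07514 L.
[OH^-] = 0.001576/0.07514 = 0.02097 M, so pOH = 1.68 and pH = 14.00 - 1.68 = 12.32.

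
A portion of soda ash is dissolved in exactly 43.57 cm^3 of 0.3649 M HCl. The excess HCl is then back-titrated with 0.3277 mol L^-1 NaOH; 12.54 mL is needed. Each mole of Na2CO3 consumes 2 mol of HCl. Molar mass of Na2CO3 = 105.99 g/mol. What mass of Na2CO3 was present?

Total n(HCl) added = 0.3649 x 0.04357 = 0.01590 mol.
n(NaOH) used = 0.3277 x 0.01254 = 0.004109 mol, which equals the excess n(HCl).
So n(HCl) consumed by the sample = 0.01590 - 0.004109 = 0.01179 mol.
n(Na2CO3) = 0.01179 / 2 = 0.005895 mol.
mass = 0.005895 mol x 105.99 g/mol = 0.625 g.

0.625 g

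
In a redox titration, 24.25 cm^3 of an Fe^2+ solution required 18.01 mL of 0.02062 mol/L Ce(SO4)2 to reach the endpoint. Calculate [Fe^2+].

0.0153 M

n(Ce(SO4)2) = 0.02062 x 0.01801 = 0.0003714 mol.
From the balanced equation, 1 mol Ce(SO4)2 reacts with 1 mol Fe^2+, so n(Fe^2+) = 0.0003714 x 1/1 = 0.0003714 mol.
[Fe^2+] = 0.0003714 / 0.02425 L = 0.0153 M.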